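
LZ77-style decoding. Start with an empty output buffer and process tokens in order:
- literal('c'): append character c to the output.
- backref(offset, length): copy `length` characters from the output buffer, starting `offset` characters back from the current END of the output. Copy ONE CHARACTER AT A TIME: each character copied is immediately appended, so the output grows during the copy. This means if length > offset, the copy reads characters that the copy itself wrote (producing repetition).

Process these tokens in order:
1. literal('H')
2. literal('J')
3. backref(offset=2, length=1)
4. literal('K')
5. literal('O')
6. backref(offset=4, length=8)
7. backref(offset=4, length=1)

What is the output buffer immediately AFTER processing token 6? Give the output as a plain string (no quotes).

Token 1: literal('H'). Output: "H"
Token 2: literal('J'). Output: "HJ"
Token 3: backref(off=2, len=1). Copied 'H' from pos 0. Output: "HJH"
Token 4: literal('K'). Output: "HJHK"
Token 5: literal('O'). Output: "HJHKO"
Token 6: backref(off=4, len=8) (overlapping!). Copied 'JHKOJHKO' from pos 1. Output: "HJHKOJHKOJHKO"

Answer: HJHKOJHKOJHKO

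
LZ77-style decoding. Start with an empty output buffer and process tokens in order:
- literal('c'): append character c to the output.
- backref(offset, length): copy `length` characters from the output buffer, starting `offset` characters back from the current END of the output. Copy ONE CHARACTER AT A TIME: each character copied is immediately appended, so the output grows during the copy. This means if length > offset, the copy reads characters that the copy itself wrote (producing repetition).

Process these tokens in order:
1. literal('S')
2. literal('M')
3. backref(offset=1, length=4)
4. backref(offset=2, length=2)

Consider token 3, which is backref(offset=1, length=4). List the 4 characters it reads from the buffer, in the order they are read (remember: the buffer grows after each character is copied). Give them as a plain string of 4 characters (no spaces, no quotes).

Token 1: literal('S'). Output: "S"
Token 2: literal('M'). Output: "SM"
Token 3: backref(off=1, len=4). Buffer before: "SM" (len 2)
  byte 1: read out[1]='M', append. Buffer now: "SMM"
  byte 2: read out[2]='M', append. Buffer now: "SMMM"
  byte 3: read out[3]='M', append. Buffer now: "SMMMM"
  byte 4: read out[4]='M', append. Buffer now: "SMMMMM"

Answer: MMMM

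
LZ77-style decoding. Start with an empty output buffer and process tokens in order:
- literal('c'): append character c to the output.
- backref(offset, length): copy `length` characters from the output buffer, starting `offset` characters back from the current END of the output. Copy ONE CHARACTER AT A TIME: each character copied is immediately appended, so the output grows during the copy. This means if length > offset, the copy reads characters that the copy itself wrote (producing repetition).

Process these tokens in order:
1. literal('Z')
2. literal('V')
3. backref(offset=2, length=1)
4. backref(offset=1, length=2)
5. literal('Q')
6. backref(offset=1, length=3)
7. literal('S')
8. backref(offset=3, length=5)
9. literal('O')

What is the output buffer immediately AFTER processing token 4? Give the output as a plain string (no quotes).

Answer: ZVZZZ

Derivation:
Token 1: literal('Z'). Output: "Z"
Token 2: literal('V'). Output: "ZV"
Token 3: backref(off=2, len=1). Copied 'Z' from pos 0. Output: "ZVZ"
Token 4: backref(off=1, len=2) (overlapping!). Copied 'ZZ' from pos 2. Output: "ZVZZZ"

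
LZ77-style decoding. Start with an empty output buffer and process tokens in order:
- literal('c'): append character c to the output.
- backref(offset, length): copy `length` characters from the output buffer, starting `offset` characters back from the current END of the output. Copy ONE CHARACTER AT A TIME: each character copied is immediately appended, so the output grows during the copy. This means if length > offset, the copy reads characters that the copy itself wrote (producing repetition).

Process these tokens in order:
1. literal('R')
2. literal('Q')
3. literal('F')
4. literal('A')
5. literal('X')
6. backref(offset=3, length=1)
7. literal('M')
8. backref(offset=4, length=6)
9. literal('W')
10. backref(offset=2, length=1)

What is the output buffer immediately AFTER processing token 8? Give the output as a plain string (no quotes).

Token 1: literal('R'). Output: "R"
Token 2: literal('Q'). Output: "RQ"
Token 3: literal('F'). Output: "RQF"
Token 4: literal('A'). Output: "RQFA"
Token 5: literal('X'). Output: "RQFAX"
Token 6: backref(off=3, len=1). Copied 'F' from pos 2. Output: "RQFAXF"
Token 7: literal('M'). Output: "RQFAXFM"
Token 8: backref(off=4, len=6) (overlapping!). Copied 'AXFMAX' from pos 3. Output: "RQFAXFMAXFMAX"

Answer: RQFAXFMAXFMAX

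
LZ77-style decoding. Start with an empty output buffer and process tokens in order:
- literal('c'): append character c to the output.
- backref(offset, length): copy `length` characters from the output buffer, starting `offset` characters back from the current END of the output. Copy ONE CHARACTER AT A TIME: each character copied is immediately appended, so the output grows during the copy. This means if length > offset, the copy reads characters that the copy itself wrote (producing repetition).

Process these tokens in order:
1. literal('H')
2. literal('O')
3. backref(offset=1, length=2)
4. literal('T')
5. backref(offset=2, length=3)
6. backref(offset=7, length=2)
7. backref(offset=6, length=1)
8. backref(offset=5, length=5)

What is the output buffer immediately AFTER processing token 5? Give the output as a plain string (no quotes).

Token 1: literal('H'). Output: "H"
Token 2: literal('O'). Output: "HO"
Token 3: backref(off=1, len=2) (overlapping!). Copied 'OO' from pos 1. Output: "HOOO"
Token 4: literal('T'). Output: "HOOOT"
Token 5: backref(off=2, len=3) (overlapping!). Copied 'OTO' from pos 3. Output: "HOOOTOTO"

Answer: HOOOTOTO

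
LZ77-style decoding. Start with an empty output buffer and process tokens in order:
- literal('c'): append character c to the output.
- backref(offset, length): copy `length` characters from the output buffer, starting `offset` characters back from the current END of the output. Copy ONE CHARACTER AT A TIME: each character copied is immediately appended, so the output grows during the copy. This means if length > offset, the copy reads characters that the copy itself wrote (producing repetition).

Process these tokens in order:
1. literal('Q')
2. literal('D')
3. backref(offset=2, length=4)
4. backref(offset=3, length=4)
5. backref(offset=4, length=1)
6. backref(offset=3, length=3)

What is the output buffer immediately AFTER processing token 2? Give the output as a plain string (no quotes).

Answer: QD

Derivation:
Token 1: literal('Q'). Output: "Q"
Token 2: literal('D'). Output: "QD"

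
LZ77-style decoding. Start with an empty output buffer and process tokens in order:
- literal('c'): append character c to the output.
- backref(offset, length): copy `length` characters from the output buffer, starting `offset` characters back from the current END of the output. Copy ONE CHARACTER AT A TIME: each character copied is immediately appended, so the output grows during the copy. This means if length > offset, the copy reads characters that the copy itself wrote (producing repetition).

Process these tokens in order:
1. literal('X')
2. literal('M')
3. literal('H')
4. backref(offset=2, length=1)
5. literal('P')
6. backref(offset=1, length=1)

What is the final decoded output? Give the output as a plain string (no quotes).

Token 1: literal('X'). Output: "X"
Token 2: literal('M'). Output: "XM"
Token 3: literal('H'). Output: "XMH"
Token 4: backref(off=2, len=1). Copied 'M' from pos 1. Output: "XMHM"
Token 5: literal('P'). Output: "XMHMP"
Token 6: backref(off=1, len=1). Copied 'P' from pos 4. Output: "XMHMPP"

Answer: XMHMPP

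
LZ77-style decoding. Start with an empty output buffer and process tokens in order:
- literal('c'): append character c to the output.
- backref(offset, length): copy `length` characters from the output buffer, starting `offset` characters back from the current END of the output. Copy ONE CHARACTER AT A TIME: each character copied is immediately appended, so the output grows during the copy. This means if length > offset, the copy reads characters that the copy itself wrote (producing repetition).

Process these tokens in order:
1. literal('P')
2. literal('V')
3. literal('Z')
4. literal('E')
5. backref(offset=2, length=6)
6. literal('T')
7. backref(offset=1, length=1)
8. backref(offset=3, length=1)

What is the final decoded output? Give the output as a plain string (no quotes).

Token 1: literal('P'). Output: "P"
Token 2: literal('V'). Output: "PV"
Token 3: literal('Z'). Output: "PVZ"
Token 4: literal('E'). Output: "PVZE"
Token 5: backref(off=2, len=6) (overlapping!). Copied 'ZEZEZE' from pos 2. Output: "PVZEZEZEZE"
Token 6: literal('T'). Output: "PVZEZEZEZET"
Token 7: backref(off=1, len=1). Copied 'T' from pos 10. Output: "PVZEZEZEZETT"
Token 8: backref(off=3, len=1). Copied 'E' from pos 9. Output: "PVZEZEZEZETTE"

Answer: PVZEZEZEZETTE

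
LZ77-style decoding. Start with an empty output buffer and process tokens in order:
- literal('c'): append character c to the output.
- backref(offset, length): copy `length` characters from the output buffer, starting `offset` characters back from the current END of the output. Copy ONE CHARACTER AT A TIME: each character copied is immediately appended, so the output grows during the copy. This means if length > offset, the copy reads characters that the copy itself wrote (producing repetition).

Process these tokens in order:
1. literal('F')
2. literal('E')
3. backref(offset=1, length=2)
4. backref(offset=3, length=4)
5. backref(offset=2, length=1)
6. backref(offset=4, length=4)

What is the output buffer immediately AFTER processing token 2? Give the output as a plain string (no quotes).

Answer: FE

Derivation:
Token 1: literal('F'). Output: "F"
Token 2: literal('E'). Output: "FE"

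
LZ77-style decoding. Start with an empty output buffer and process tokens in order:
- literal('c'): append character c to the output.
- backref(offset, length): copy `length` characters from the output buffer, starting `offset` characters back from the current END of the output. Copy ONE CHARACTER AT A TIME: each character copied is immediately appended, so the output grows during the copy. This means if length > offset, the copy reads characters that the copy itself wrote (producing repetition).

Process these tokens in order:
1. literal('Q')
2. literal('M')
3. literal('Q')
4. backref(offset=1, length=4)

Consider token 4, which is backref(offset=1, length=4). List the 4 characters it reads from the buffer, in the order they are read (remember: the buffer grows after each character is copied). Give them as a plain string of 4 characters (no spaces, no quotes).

Token 1: literal('Q'). Output: "Q"
Token 2: literal('M'). Output: "QM"
Token 3: literal('Q'). Output: "QMQ"
Token 4: backref(off=1, len=4). Buffer before: "QMQ" (len 3)
  byte 1: read out[2]='Q', append. Buffer now: "QMQQ"
  byte 2: read out[3]='Q', append. Buffer now: "QMQQQ"
  byte 3: read out[4]='Q', append. Buffer now: "QMQQQQ"
  byte 4: read out[5]='Q', append. Buffer now: "QMQQQQQ"

Answer: QQQQ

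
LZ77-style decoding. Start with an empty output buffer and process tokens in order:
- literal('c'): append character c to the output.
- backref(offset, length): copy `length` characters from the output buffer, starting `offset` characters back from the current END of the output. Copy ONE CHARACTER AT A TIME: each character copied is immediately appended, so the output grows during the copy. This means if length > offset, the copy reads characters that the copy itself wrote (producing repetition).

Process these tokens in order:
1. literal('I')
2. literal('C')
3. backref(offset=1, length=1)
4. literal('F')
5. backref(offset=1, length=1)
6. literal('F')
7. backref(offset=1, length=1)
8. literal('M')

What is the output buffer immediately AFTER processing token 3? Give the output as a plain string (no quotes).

Token 1: literal('I'). Output: "I"
Token 2: literal('C'). Output: "IC"
Token 3: backref(off=1, len=1). Copied 'C' from pos 1. Output: "ICC"

Answer: ICC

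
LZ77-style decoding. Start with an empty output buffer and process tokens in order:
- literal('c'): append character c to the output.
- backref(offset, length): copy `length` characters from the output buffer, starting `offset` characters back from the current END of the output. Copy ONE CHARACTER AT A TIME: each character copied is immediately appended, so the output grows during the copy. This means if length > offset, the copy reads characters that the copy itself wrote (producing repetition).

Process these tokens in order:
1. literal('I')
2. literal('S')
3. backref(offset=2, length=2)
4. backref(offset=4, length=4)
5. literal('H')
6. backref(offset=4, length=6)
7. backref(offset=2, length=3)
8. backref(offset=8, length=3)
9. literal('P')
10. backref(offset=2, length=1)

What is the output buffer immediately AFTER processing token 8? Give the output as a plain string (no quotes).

Token 1: literal('I'). Output: "I"
Token 2: literal('S'). Output: "IS"
Token 3: backref(off=2, len=2). Copied 'IS' from pos 0. Output: "ISIS"
Token 4: backref(off=4, len=4). Copied 'ISIS' from pos 0. Output: "ISISISIS"
Token 5: literal('H'). Output: "ISISISISH"
Token 6: backref(off=4, len=6) (overlapping!). Copied 'SISHSI' from pos 5. Output: "ISISISISHSISHSI"
Token 7: backref(off=2, len=3) (overlapping!). Copied 'SIS' from pos 13. Output: "ISISISISHSISHSISIS"
Token 8: backref(off=8, len=3). Copied 'ISH' from pos 10. Output: "ISISISISHSISHSISISISH"

Answer: ISISISISHSISHSISISISH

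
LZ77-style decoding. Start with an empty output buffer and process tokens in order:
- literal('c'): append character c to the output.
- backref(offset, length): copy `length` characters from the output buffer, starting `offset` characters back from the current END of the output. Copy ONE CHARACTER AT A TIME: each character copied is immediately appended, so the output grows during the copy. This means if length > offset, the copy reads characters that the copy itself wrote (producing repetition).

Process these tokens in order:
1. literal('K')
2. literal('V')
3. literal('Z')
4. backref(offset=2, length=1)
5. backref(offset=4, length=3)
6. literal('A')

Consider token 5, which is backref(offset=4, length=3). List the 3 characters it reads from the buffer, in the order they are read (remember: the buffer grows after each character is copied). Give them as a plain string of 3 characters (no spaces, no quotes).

Answer: KVZ

Derivation:
Token 1: literal('K'). Output: "K"
Token 2: literal('V'). Output: "KV"
Token 3: literal('Z'). Output: "KVZ"
Token 4: backref(off=2, len=1). Copied 'V' from pos 1. Output: "KVZV"
Token 5: backref(off=4, len=3). Buffer before: "KVZV" (len 4)
  byte 1: read out[0]='K', append. Buffer now: "KVZVK"
  byte 2: read out[1]='V', append. Buffer now: "KVZVKV"
  byte 3: read out[2]='Z', append. Buffer now: "KVZVKVZ"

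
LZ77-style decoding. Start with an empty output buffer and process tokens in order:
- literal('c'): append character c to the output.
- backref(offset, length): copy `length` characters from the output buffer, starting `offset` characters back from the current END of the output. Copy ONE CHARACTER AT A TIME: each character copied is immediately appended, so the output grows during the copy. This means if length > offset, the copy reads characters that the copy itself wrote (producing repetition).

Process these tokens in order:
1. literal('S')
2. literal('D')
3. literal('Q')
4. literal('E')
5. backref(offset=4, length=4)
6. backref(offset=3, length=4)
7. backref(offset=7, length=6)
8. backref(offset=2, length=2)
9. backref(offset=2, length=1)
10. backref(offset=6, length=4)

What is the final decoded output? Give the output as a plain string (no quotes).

Token 1: literal('S'). Output: "S"
Token 2: literal('D'). Output: "SD"
Token 3: literal('Q'). Output: "SDQ"
Token 4: literal('E'). Output: "SDQE"
Token 5: backref(off=4, len=4). Copied 'SDQE' from pos 0. Output: "SDQESDQE"
Token 6: backref(off=3, len=4) (overlapping!). Copied 'DQED' from pos 5. Output: "SDQESDQEDQED"
Token 7: backref(off=7, len=6). Copied 'DQEDQE' from pos 5. Output: "SDQESDQEDQEDDQEDQE"
Token 8: backref(off=2, len=2). Copied 'QE' from pos 16. Output: "SDQESDQEDQEDDQEDQEQE"
Token 9: backref(off=2, len=1). Copied 'Q' from pos 18. Output: "SDQESDQEDQEDDQEDQEQEQ"
Token 10: backref(off=6, len=4). Copied 'DQEQ' from pos 15. Output: "SDQESDQEDQEDDQEDQEQEQDQEQ"

Answer: SDQESDQEDQEDDQEDQEQEQDQEQ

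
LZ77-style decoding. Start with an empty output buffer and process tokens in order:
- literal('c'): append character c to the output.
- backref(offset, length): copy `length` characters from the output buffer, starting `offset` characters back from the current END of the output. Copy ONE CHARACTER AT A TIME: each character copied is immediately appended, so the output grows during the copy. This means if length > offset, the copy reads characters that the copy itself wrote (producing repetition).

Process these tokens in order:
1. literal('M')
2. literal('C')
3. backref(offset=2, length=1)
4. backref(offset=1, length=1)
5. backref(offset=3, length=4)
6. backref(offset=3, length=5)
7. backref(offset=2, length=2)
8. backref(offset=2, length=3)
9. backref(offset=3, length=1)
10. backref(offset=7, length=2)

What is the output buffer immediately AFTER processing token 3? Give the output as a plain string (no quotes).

Token 1: literal('M'). Output: "M"
Token 2: literal('C'). Output: "MC"
Token 3: backref(off=2, len=1). Copied 'M' from pos 0. Output: "MCM"

Answer: MCM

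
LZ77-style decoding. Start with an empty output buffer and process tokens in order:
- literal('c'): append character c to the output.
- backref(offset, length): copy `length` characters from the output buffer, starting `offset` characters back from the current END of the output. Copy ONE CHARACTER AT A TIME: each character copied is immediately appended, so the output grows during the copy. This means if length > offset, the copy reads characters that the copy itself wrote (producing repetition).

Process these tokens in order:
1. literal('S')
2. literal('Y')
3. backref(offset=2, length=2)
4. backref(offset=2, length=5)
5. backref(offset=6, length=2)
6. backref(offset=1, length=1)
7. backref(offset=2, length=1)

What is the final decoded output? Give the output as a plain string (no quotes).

Answer: SYSYSYSYSYSSS

Derivation:
Token 1: literal('S'). Output: "S"
Token 2: literal('Y'). Output: "SY"
Token 3: backref(off=2, len=2). Copied 'SY' from pos 0. Output: "SYSY"
Token 4: backref(off=2, len=5) (overlapping!). Copied 'SYSYS' from pos 2. Output: "SYSYSYSYS"
Token 5: backref(off=6, len=2). Copied 'YS' from pos 3. Output: "SYSYSYSYSYS"
Token 6: backref(off=1, len=1). Copied 'S' from pos 10. Output: "SYSYSYSYSYSS"
Token 7: backref(off=2, len=1). Copied 'S' from pos 10. Output: "SYSYSYSYSYSSS"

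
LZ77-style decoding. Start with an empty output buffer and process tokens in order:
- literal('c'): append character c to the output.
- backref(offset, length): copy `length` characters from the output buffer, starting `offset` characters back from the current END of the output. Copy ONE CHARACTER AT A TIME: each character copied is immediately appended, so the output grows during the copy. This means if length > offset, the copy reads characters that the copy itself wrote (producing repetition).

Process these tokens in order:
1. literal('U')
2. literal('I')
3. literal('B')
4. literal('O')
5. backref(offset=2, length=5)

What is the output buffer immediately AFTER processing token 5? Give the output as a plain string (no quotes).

Token 1: literal('U'). Output: "U"
Token 2: literal('I'). Output: "UI"
Token 3: literal('B'). Output: "UIB"
Token 4: literal('O'). Output: "UIBO"
Token 5: backref(off=2, len=5) (overlapping!). Copied 'BOBOB' from pos 2. Output: "UIBOBOBOB"

Answer: UIBOBOBOB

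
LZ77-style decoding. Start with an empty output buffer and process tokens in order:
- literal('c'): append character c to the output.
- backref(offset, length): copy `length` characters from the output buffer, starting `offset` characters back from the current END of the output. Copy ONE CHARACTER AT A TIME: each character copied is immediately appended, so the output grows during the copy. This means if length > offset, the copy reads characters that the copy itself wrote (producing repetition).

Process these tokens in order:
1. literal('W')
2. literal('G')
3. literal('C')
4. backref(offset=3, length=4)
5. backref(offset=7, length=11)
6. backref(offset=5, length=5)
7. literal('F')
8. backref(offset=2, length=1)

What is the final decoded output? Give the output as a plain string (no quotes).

Answer: WGCWGCWWGCWGCWWGCWWWGCWFW

Derivation:
Token 1: literal('W'). Output: "W"
Token 2: literal('G'). Output: "WG"
Token 3: literal('C'). Output: "WGC"
Token 4: backref(off=3, len=4) (overlapping!). Copied 'WGCW' from pos 0. Output: "WGCWGCW"
Token 5: backref(off=7, len=11) (overlapping!). Copied 'WGCWGCWWGCW' from pos 0. Output: "WGCWGCWWGCWGCWWGCW"
Token 6: backref(off=5, len=5). Copied 'WWGCW' from pos 13. Output: "WGCWGCWWGCWGCWWGCWWWGCW"
Token 7: literal('F'). Output: "WGCWGCWWGCWGCWWGCWWWGCWF"
Token 8: backref(off=2, len=1). Copied 'W' from pos 22. Output: "WGCWGCWWGCWGCWWGCWWWGCWFW"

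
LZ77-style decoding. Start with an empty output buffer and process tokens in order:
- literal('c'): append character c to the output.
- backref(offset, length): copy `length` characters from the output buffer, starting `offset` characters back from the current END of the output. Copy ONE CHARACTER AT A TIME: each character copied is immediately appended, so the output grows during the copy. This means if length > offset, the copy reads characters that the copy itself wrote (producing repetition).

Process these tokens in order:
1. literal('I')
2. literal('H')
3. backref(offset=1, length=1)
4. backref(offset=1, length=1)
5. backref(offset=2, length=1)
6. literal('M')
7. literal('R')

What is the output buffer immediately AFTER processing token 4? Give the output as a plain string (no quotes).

Token 1: literal('I'). Output: "I"
Token 2: literal('H'). Output: "IH"
Token 3: backref(off=1, len=1). Copied 'H' from pos 1. Output: "IHH"
Token 4: backref(off=1, len=1). Copied 'H' from pos 2. Output: "IHHH"

Answer: IHHH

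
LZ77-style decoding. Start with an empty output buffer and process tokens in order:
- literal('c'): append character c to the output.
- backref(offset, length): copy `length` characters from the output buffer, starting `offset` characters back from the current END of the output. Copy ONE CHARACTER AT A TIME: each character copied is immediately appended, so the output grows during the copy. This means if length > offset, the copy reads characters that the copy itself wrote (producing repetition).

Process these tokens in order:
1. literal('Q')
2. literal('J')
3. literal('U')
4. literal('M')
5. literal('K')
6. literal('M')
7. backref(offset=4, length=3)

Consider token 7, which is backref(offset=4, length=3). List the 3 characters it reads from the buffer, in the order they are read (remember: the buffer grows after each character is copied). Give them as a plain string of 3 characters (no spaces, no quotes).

Answer: UMK

Derivation:
Token 1: literal('Q'). Output: "Q"
Token 2: literal('J'). Output: "QJ"
Token 3: literal('U'). Output: "QJU"
Token 4: literal('M'). Output: "QJUM"
Token 5: literal('K'). Output: "QJUMK"
Token 6: literal('M'). Output: "QJUMKM"
Token 7: backref(off=4, len=3). Buffer before: "QJUMKM" (len 6)
  byte 1: read out[2]='U', append. Buffer now: "QJUMKMU"
  byte 2: read out[3]='M', append. Buffer now: "QJUMKMUM"
  byte 3: read out[4]='K', append. Buffer now: "QJUMKMUMK"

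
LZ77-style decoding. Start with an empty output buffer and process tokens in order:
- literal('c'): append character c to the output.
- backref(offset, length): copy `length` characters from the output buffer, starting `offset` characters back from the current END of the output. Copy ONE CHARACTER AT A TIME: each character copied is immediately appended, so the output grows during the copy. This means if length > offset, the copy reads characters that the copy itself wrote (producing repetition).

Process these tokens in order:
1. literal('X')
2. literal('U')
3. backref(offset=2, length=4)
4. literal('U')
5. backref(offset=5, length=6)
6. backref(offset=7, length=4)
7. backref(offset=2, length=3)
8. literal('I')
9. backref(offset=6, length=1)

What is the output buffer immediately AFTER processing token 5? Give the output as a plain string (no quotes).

Answer: XUXUXUUXUXUUX

Derivation:
Token 1: literal('X'). Output: "X"
Token 2: literal('U'). Output: "XU"
Token 3: backref(off=2, len=4) (overlapping!). Copied 'XUXU' from pos 0. Output: "XUXUXU"
Token 4: literal('U'). Output: "XUXUXUU"
Token 5: backref(off=5, len=6) (overlapping!). Copied 'XUXUUX' from pos 2. Output: "XUXUXUUXUXUUX"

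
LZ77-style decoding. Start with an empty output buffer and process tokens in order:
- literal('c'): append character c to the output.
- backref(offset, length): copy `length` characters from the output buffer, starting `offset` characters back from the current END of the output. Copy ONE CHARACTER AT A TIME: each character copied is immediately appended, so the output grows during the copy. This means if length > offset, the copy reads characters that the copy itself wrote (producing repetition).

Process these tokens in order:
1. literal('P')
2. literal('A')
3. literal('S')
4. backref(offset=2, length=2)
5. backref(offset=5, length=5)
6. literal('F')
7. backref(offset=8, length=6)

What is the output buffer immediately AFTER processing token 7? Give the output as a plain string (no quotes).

Token 1: literal('P'). Output: "P"
Token 2: literal('A'). Output: "PA"
Token 3: literal('S'). Output: "PAS"
Token 4: backref(off=2, len=2). Copied 'AS' from pos 1. Output: "PASAS"
Token 5: backref(off=5, len=5). Copied 'PASAS' from pos 0. Output: "PASASPASAS"
Token 6: literal('F'). Output: "PASASPASASF"
Token 7: backref(off=8, len=6). Copied 'ASPASA' from pos 3. Output: "PASASPASASFASPASA"

Answer: PASASPASASFASPASA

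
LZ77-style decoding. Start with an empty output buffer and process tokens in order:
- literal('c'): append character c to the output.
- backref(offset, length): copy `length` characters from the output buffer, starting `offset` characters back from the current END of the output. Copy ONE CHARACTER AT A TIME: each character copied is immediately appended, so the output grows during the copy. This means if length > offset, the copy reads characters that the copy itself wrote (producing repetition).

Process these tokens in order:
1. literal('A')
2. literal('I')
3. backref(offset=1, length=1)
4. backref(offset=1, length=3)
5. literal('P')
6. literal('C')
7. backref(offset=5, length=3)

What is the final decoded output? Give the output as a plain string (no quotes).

Answer: AIIIIIPCIII

Derivation:
Token 1: literal('A'). Output: "A"
Token 2: literal('I'). Output: "AI"
Token 3: backref(off=1, len=1). Copied 'I' from pos 1. Output: "AII"
Token 4: backref(off=1, len=3) (overlapping!). Copied 'III' from pos 2. Output: "AIIIII"
Token 5: literal('P'). Output: "AIIIIIP"
Token 6: literal('C'). Output: "AIIIIIPC"
Token 7: backref(off=5, len=3). Copied 'III' from pos 3. Output: "AIIIIIPCIII"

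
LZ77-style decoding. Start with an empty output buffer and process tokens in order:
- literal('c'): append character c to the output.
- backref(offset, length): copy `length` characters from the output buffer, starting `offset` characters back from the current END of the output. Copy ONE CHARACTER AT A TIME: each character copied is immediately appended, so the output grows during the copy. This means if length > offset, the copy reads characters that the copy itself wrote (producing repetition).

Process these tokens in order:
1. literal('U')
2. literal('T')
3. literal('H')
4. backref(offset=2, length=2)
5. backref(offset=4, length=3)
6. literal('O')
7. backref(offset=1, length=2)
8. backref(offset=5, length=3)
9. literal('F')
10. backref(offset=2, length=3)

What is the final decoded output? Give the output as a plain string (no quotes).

Token 1: literal('U'). Output: "U"
Token 2: literal('T'). Output: "UT"
Token 3: literal('H'). Output: "UTH"
Token 4: backref(off=2, len=2). Copied 'TH' from pos 1. Output: "UTHTH"
Token 5: backref(off=4, len=3). Copied 'THT' from pos 1. Output: "UTHTHTHT"
Token 6: literal('O'). Output: "UTHTHTHTO"
Token 7: backref(off=1, len=2) (overlapping!). Copied 'OO' from pos 8. Output: "UTHTHTHTOOO"
Token 8: backref(off=5, len=3). Copied 'HTO' from pos 6. Output: "UTHTHTHTOOOHTO"
Token 9: literal('F'). Output: "UTHTHTHTOOOHTOF"
Token 10: backref(off=2, len=3) (overlapping!). Copied 'OFO' from pos 13. Output: "UTHTHTHTOOOHTOFOFO"

Answer: UTHTHTHTOOOHTOFOFO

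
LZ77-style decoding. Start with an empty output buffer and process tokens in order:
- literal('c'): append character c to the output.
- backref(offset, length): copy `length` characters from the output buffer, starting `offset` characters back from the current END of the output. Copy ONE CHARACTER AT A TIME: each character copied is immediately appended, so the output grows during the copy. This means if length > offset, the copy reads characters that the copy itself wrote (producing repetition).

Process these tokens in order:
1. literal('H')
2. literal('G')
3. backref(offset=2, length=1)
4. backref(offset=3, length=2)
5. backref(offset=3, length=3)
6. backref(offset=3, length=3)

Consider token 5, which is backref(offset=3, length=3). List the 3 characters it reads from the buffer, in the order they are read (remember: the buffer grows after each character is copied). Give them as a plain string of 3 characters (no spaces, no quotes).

Token 1: literal('H'). Output: "H"
Token 2: literal('G'). Output: "HG"
Token 3: backref(off=2, len=1). Copied 'H' from pos 0. Output: "HGH"
Token 4: backref(off=3, len=2). Copied 'HG' from pos 0. Output: "HGHHG"
Token 5: backref(off=3, len=3). Buffer before: "HGHHG" (len 5)
  byte 1: read out[2]='H', append. Buffer now: "HGHHGH"
  byte 2: read out[3]='H', append. Buffer now: "HGHHGHH"
  byte 3: read out[4]='G', append. Buffer now: "HGHHGHHG"

Answer: HHG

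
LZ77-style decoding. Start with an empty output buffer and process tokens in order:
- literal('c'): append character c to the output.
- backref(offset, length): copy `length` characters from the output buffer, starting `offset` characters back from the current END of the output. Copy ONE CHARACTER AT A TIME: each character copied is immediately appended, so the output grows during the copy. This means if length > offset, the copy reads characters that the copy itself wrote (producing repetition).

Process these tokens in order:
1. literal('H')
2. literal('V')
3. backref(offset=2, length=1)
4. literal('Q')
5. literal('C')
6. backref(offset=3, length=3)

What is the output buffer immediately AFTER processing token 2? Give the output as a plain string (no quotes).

Token 1: literal('H'). Output: "H"
Token 2: literal('V'). Output: "HV"

Answer: HV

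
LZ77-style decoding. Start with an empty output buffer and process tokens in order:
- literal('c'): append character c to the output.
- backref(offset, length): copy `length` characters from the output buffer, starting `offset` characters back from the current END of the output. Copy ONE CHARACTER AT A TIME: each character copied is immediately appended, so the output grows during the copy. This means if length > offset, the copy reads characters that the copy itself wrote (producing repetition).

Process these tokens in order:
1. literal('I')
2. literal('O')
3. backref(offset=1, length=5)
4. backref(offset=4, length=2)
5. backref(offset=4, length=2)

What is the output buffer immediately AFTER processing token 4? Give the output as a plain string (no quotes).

Answer: IOOOOOOOO

Derivation:
Token 1: literal('I'). Output: "I"
Token 2: literal('O'). Output: "IO"
Token 3: backref(off=1, len=5) (overlapping!). Copied 'OOOOO' from pos 1. Output: "IOOOOOO"
Token 4: backref(off=4, len=2). Copied 'OO' from pos 3. Output: "IOOOOOOOO"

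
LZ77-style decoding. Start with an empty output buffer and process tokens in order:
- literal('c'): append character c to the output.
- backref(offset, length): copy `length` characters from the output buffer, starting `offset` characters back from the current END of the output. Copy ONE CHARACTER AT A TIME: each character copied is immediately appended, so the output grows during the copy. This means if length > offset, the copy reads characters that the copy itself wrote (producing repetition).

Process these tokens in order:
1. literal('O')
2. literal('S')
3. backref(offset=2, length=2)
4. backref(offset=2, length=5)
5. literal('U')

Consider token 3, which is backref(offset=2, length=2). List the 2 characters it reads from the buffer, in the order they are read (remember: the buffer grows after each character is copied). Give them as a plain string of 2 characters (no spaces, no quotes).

Token 1: literal('O'). Output: "O"
Token 2: literal('S'). Output: "OS"
Token 3: backref(off=2, len=2). Buffer before: "OS" (len 2)
  byte 1: read out[0]='O', append. Buffer now: "OSO"
  byte 2: read out[1]='S', append. Buffer now: "OSOS"

Answer: OS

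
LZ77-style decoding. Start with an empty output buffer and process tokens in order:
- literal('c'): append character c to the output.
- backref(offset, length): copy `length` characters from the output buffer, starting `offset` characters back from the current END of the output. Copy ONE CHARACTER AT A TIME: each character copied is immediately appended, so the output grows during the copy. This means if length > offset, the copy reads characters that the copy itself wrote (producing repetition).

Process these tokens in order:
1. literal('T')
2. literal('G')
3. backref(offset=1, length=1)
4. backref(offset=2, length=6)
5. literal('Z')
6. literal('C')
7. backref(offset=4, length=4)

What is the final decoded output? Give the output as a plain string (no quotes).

Token 1: literal('T'). Output: "T"
Token 2: literal('G'). Output: "TG"
Token 3: backref(off=1, len=1). Copied 'G' from pos 1. Output: "TGG"
Token 4: backref(off=2, len=6) (overlapping!). Copied 'GGGGGG' from pos 1. Output: "TGGGGGGGG"
Token 5: literal('Z'). Output: "TGGGGGGGGZ"
Token 6: literal('C'). Output: "TGGGGGGGGZC"
Token 7: backref(off=4, len=4). Copied 'GGZC' from pos 7. Output: "TGGGGGGGGZCGGZC"

Answer: TGGGGGGGGZCGGZC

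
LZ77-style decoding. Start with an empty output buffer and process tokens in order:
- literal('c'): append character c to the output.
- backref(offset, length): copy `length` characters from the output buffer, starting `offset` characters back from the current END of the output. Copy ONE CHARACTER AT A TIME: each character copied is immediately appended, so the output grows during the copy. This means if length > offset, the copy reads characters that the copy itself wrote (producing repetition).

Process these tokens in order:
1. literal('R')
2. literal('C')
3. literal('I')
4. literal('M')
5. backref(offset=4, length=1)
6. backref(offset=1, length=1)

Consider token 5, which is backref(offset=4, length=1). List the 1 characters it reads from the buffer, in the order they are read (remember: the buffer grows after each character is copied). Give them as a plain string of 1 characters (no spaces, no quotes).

Token 1: literal('R'). Output: "R"
Token 2: literal('C'). Output: "RC"
Token 3: literal('I'). Output: "RCI"
Token 4: literal('M'). Output: "RCIM"
Token 5: backref(off=4, len=1). Buffer before: "RCIM" (len 4)
  byte 1: read out[0]='R', append. Buffer now: "RCIMR"

Answer: R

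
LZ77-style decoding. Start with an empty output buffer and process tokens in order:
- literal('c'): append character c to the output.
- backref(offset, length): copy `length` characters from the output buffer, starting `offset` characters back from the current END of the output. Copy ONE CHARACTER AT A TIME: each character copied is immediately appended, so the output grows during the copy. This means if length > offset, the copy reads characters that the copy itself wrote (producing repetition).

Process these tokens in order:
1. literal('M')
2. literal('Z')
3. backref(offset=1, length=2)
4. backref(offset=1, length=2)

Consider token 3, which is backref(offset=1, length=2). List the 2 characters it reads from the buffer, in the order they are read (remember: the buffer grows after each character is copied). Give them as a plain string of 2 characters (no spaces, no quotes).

Token 1: literal('M'). Output: "M"
Token 2: literal('Z'). Output: "MZ"
Token 3: backref(off=1, len=2). Buffer before: "MZ" (len 2)
  byte 1: read out[1]='Z', append. Buffer now: "MZZ"
  byte 2: read out[2]='Z', append. Buffer now: "MZZZ"

Answer: ZZ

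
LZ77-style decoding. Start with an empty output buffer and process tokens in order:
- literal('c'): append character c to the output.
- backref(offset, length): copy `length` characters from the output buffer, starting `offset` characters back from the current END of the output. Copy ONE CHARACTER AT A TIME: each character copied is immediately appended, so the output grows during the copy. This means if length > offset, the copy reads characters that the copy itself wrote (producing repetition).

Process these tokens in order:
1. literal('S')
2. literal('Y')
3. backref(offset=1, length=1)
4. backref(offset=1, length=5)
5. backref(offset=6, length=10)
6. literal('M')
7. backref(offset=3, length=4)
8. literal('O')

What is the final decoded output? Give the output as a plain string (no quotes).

Token 1: literal('S'). Output: "S"
Token 2: literal('Y'). Output: "SY"
Token 3: backref(off=1, len=1). Copied 'Y' from pos 1. Output: "SYY"
Token 4: backref(off=1, len=5) (overlapping!). Copied 'YYYYY' from pos 2. Output: "SYYYYYYY"
Token 5: backref(off=6, len=10) (overlapping!). Copied 'YYYYYYYYYY' from pos 2. Output: "SYYYYYYYYYYYYYYYYY"
Token 6: literal('M'). Output: "SYYYYYYYYYYYYYYYYYM"
Token 7: backref(off=3, len=4) (overlapping!). Copied 'YYMY' from pos 16. Output: "SYYYYYYYYYYYYYYYYYMYYMY"
Token 8: literal('O'). Output: "SYYYYYYYYYYYYYYYYYMYYMYO"

Answer: SYYYYYYYYYYYYYYYYYMYYMYO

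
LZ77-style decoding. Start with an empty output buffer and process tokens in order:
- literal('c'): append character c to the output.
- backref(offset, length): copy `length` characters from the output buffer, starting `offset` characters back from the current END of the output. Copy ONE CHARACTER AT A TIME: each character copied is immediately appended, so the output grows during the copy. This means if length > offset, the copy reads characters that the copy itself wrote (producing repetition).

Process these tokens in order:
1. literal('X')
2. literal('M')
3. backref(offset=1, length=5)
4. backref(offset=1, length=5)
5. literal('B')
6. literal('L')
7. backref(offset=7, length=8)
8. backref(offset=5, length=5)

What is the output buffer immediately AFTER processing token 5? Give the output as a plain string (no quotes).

Token 1: literal('X'). Output: "X"
Token 2: literal('M'). Output: "XM"
Token 3: backref(off=1, len=5) (overlapping!). Copied 'MMMMM' from pos 1. Output: "XMMMMMM"
Token 4: backref(off=1, len=5) (overlapping!). Copied 'MMMMM' from pos 6. Output: "XMMMMMMMMMMM"
Token 5: literal('B'). Output: "XMMMMMMMMMMMB"

Answer: XMMMMMMMMMMMB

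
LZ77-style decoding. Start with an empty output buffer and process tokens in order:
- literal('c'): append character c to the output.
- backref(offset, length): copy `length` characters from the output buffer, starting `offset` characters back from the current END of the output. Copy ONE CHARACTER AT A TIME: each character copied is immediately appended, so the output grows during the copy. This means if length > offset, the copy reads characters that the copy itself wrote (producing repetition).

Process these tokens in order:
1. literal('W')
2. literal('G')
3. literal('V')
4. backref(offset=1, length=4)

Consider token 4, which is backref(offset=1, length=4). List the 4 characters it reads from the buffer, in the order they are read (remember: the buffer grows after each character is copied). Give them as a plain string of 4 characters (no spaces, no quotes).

Answer: VVVV

Derivation:
Token 1: literal('W'). Output: "W"
Token 2: literal('G'). Output: "WG"
Token 3: literal('V'). Output: "WGV"
Token 4: backref(off=1, len=4). Buffer before: "WGV" (len 3)
  byte 1: read out[2]='V', append. Buffer now: "WGVV"
  byte 2: read out[3]='V', append. Buffer now: "WGVVV"
  byte 3: read out[4]='V', append. Buffer now: "WGVVVV"
  byte 4: read out[5]='V', append. Buffer now: "WGVVVVV"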